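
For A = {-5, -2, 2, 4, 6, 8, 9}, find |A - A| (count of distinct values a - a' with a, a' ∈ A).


A - A = {a - a' : a, a' ∈ A}; |A| = 7.
Bounds: 2|A|-1 ≤ |A - A| ≤ |A|² - |A| + 1, i.e. 13 ≤ |A - A| ≤ 43.
Note: 0 ∈ A - A always (from a - a). The set is symmetric: if d ∈ A - A then -d ∈ A - A.
Enumerate nonzero differences d = a - a' with a > a' (then include -d):
Positive differences: {1, 2, 3, 4, 5, 6, 7, 8, 9, 10, 11, 13, 14}
Full difference set: {0} ∪ (positive diffs) ∪ (negative diffs).
|A - A| = 1 + 2·13 = 27 (matches direct enumeration: 27).

|A - A| = 27


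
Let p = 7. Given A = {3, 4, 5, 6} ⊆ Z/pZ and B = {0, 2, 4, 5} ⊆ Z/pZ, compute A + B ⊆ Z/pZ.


Work in Z/7Z: reduce every sum a + b modulo 7.
Enumerate all 16 pairs:
a = 3: 3+0=3, 3+2=5, 3+4=0, 3+5=1
a = 4: 4+0=4, 4+2=6, 4+4=1, 4+5=2
a = 5: 5+0=5, 5+2=0, 5+4=2, 5+5=3
a = 6: 6+0=6, 6+2=1, 6+4=3, 6+5=4
Distinct residues collected: {0, 1, 2, 3, 4, 5, 6}
|A + B| = 7 (out of 7 total residues).

A + B = {0, 1, 2, 3, 4, 5, 6}


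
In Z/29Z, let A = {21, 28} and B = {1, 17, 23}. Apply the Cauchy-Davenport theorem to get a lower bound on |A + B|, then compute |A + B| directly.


Cauchy-Davenport: |A + B| ≥ min(p, |A| + |B| - 1) for A, B nonempty in Z/pZ.
|A| = 2, |B| = 3, p = 29.
CD lower bound = min(29, 2 + 3 - 1) = min(29, 4) = 4.
Compute A + B mod 29 directly:
a = 21: 21+1=22, 21+17=9, 21+23=15
a = 28: 28+1=0, 28+17=16, 28+23=22
A + B = {0, 9, 15, 16, 22}, so |A + B| = 5.
Verify: 5 ≥ 4? Yes ✓.

CD lower bound = 4, actual |A + B| = 5.


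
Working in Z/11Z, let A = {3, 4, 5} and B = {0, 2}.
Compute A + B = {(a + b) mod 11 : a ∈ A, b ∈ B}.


Work in Z/11Z: reduce every sum a + b modulo 11.
Enumerate all 6 pairs:
a = 3: 3+0=3, 3+2=5
a = 4: 4+0=4, 4+2=6
a = 5: 5+0=5, 5+2=7
Distinct residues collected: {3, 4, 5, 6, 7}
|A + B| = 5 (out of 11 total residues).

A + B = {3, 4, 5, 6, 7}


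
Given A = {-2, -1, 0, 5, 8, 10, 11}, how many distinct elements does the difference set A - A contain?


A - A = {a - a' : a, a' ∈ A}; |A| = 7.
Bounds: 2|A|-1 ≤ |A - A| ≤ |A|² - |A| + 1, i.e. 13 ≤ |A - A| ≤ 43.
Note: 0 ∈ A - A always (from a - a). The set is symmetric: if d ∈ A - A then -d ∈ A - A.
Enumerate nonzero differences d = a - a' with a > a' (then include -d):
Positive differences: {1, 2, 3, 5, 6, 7, 8, 9, 10, 11, 12, 13}
Full difference set: {0} ∪ (positive diffs) ∪ (negative diffs).
|A - A| = 1 + 2·12 = 25 (matches direct enumeration: 25).

|A - A| = 25


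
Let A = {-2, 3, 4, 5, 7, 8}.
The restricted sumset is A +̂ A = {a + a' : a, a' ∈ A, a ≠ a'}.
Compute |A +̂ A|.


Restricted sumset: A +̂ A = {a + a' : a ∈ A, a' ∈ A, a ≠ a'}.
Equivalently, take A + A and drop any sum 2a that is achievable ONLY as a + a for a ∈ A (i.e. sums representable only with equal summands).
Enumerate pairs (a, a') with a < a' (symmetric, so each unordered pair gives one sum; this covers all a ≠ a'):
  -2 + 3 = 1
  -2 + 4 = 2
  -2 + 5 = 3
  -2 + 7 = 5
  -2 + 8 = 6
  3 + 4 = 7
  3 + 5 = 8
  3 + 7 = 10
  3 + 8 = 11
  4 + 5 = 9
  4 + 7 = 11
  4 + 8 = 12
  5 + 7 = 12
  5 + 8 = 13
  7 + 8 = 15
Collected distinct sums: {1, 2, 3, 5, 6, 7, 8, 9, 10, 11, 12, 13, 15}
|A +̂ A| = 13
(Reference bound: |A +̂ A| ≥ 2|A| - 3 for |A| ≥ 2, with |A| = 6 giving ≥ 9.)

|A +̂ A| = 13


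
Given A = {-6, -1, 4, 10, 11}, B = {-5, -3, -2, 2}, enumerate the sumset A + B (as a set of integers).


A + B = {a + b : a ∈ A, b ∈ B}.
Enumerate all |A|·|B| = 5·4 = 20 pairs (a, b) and collect distinct sums.
a = -6: -6+-5=-11, -6+-3=-9, -6+-2=-8, -6+2=-4
a = -1: -1+-5=-6, -1+-3=-4, -1+-2=-3, -1+2=1
a = 4: 4+-5=-1, 4+-3=1, 4+-2=2, 4+2=6
a = 10: 10+-5=5, 10+-3=7, 10+-2=8, 10+2=12
a = 11: 11+-5=6, 11+-3=8, 11+-2=9, 11+2=13
Collecting distinct sums: A + B = {-11, -9, -8, -6, -4, -3, -1, 1, 2, 5, 6, 7, 8, 9, 12, 13}
|A + B| = 16

A + B = {-11, -9, -8, -6, -4, -3, -1, 1, 2, 5, 6, 7, 8, 9, 12, 13}


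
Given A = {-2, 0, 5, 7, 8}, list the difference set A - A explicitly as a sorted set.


A - A = {a - a' : a, a' ∈ A}.
Compute a - a' for each ordered pair (a, a'):
a = -2: -2--2=0, -2-0=-2, -2-5=-7, -2-7=-9, -2-8=-10
a = 0: 0--2=2, 0-0=0, 0-5=-5, 0-7=-7, 0-8=-8
a = 5: 5--2=7, 5-0=5, 5-5=0, 5-7=-2, 5-8=-3
a = 7: 7--2=9, 7-0=7, 7-5=2, 7-7=0, 7-8=-1
a = 8: 8--2=10, 8-0=8, 8-5=3, 8-7=1, 8-8=0
Collecting distinct values (and noting 0 appears from a-a):
A - A = {-10, -9, -8, -7, -5, -3, -2, -1, 0, 1, 2, 3, 5, 7, 8, 9, 10}
|A - A| = 17

A - A = {-10, -9, -8, -7, -5, -3, -2, -1, 0, 1, 2, 3, 5, 7, 8, 9, 10}


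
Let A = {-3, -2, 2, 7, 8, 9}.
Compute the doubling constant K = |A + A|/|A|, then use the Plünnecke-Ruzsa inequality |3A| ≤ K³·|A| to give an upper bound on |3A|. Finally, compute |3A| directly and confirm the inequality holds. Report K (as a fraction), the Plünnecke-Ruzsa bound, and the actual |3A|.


|A| = 6.
Step 1: Compute A + A by enumerating all 36 pairs.
A + A = {-6, -5, -4, -1, 0, 4, 5, 6, 7, 9, 10, 11, 14, 15, 16, 17, 18}, so |A + A| = 17.
Step 2: Doubling constant K = |A + A|/|A| = 17/6 = 17/6 ≈ 2.8333.
Step 3: Plünnecke-Ruzsa gives |3A| ≤ K³·|A| = (2.8333)³ · 6 ≈ 136.4722.
Step 4: Compute 3A = A + A + A directly by enumerating all triples (a,b,c) ∈ A³; |3A| = 33.
Step 5: Check 33 ≤ 136.4722? Yes ✓.

K = 17/6, Plünnecke-Ruzsa bound K³|A| ≈ 136.4722, |3A| = 33, inequality holds.


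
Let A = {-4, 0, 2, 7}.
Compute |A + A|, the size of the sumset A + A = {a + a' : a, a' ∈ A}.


A + A = {a + a' : a, a' ∈ A}; |A| = 4.
General bounds: 2|A| - 1 ≤ |A + A| ≤ |A|(|A|+1)/2, i.e. 7 ≤ |A + A| ≤ 10.
Lower bound 2|A|-1 is attained iff A is an arithmetic progression.
Enumerate sums a + a' for a ≤ a' (symmetric, so this suffices):
a = -4: -4+-4=-8, -4+0=-4, -4+2=-2, -4+7=3
a = 0: 0+0=0, 0+2=2, 0+7=7
a = 2: 2+2=4, 2+7=9
a = 7: 7+7=14
Distinct sums: {-8, -4, -2, 0, 2, 3, 4, 7, 9, 14}
|A + A| = 10

|A + A| = 10


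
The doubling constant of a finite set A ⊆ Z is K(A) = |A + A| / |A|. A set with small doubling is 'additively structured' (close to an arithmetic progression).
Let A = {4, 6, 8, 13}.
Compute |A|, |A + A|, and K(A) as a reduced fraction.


|A| = 4.
Compute A + A by enumerating all 16 pairs.
A + A = {8, 10, 12, 14, 16, 17, 19, 21, 26}, so |A + A| = 9.
K = |A + A| / |A| = 9/4 (already in lowest terms) ≈ 2.2500.
Reference: AP of size 4 gives K = 7/4 ≈ 1.7500; a fully generic set of size 4 gives K ≈ 2.5000.

|A| = 4, |A + A| = 9, K = 9/4.


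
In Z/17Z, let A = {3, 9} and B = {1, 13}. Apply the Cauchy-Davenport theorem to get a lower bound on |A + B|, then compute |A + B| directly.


Cauchy-Davenport: |A + B| ≥ min(p, |A| + |B| - 1) for A, B nonempty in Z/pZ.
|A| = 2, |B| = 2, p = 17.
CD lower bound = min(17, 2 + 2 - 1) = min(17, 3) = 3.
Compute A + B mod 17 directly:
a = 3: 3+1=4, 3+13=16
a = 9: 9+1=10, 9+13=5
A + B = {4, 5, 10, 16}, so |A + B| = 4.
Verify: 4 ≥ 3? Yes ✓.

CD lower bound = 3, actual |A + B| = 4.


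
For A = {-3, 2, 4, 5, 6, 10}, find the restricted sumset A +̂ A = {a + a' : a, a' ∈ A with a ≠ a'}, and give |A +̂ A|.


Restricted sumset: A +̂ A = {a + a' : a ∈ A, a' ∈ A, a ≠ a'}.
Equivalently, take A + A and drop any sum 2a that is achievable ONLY as a + a for a ∈ A (i.e. sums representable only with equal summands).
Enumerate pairs (a, a') with a < a' (symmetric, so each unordered pair gives one sum; this covers all a ≠ a'):
  -3 + 2 = -1
  -3 + 4 = 1
  -3 + 5 = 2
  -3 + 6 = 3
  -3 + 10 = 7
  2 + 4 = 6
  2 + 5 = 7
  2 + 6 = 8
  2 + 10 = 12
  4 + 5 = 9
  4 + 6 = 10
  4 + 10 = 14
  5 + 6 = 11
  5 + 10 = 15
  6 + 10 = 16
Collected distinct sums: {-1, 1, 2, 3, 6, 7, 8, 9, 10, 11, 12, 14, 15, 16}
|A +̂ A| = 14
(Reference bound: |A +̂ A| ≥ 2|A| - 3 for |A| ≥ 2, with |A| = 6 giving ≥ 9.)

|A +̂ A| = 14


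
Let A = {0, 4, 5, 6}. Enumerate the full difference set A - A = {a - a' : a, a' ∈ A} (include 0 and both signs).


A - A = {a - a' : a, a' ∈ A}.
Compute a - a' for each ordered pair (a, a'):
a = 0: 0-0=0, 0-4=-4, 0-5=-5, 0-6=-6
a = 4: 4-0=4, 4-4=0, 4-5=-1, 4-6=-2
a = 5: 5-0=5, 5-4=1, 5-5=0, 5-6=-1
a = 6: 6-0=6, 6-4=2, 6-5=1, 6-6=0
Collecting distinct values (and noting 0 appears from a-a):
A - A = {-6, -5, -4, -2, -1, 0, 1, 2, 4, 5, 6}
|A - A| = 11

A - A = {-6, -5, -4, -2, -1, 0, 1, 2, 4, 5, 6}


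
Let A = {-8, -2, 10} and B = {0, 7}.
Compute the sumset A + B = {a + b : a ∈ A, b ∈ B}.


A + B = {a + b : a ∈ A, b ∈ B}.
Enumerate all |A|·|B| = 3·2 = 6 pairs (a, b) and collect distinct sums.
a = -8: -8+0=-8, -8+7=-1
a = -2: -2+0=-2, -2+7=5
a = 10: 10+0=10, 10+7=17
Collecting distinct sums: A + B = {-8, -2, -1, 5, 10, 17}
|A + B| = 6

A + B = {-8, -2, -1, 5, 10, 17}


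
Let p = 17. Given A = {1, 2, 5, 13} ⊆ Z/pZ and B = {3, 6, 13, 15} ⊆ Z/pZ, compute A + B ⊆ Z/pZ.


Work in Z/17Z: reduce every sum a + b modulo 17.
Enumerate all 16 pairs:
a = 1: 1+3=4, 1+6=7, 1+13=14, 1+15=16
a = 2: 2+3=5, 2+6=8, 2+13=15, 2+15=0
a = 5: 5+3=8, 5+6=11, 5+13=1, 5+15=3
a = 13: 13+3=16, 13+6=2, 13+13=9, 13+15=11
Distinct residues collected: {0, 1, 2, 3, 4, 5, 7, 8, 9, 11, 14, 15, 16}
|A + B| = 13 (out of 17 total residues).

A + B = {0, 1, 2, 3, 4, 5, 7, 8, 9, 11, 14, 15, 16}


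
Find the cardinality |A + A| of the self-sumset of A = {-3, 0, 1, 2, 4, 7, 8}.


A + A = {a + a' : a, a' ∈ A}; |A| = 7.
General bounds: 2|A| - 1 ≤ |A + A| ≤ |A|(|A|+1)/2, i.e. 13 ≤ |A + A| ≤ 28.
Lower bound 2|A|-1 is attained iff A is an arithmetic progression.
Enumerate sums a + a' for a ≤ a' (symmetric, so this suffices):
a = -3: -3+-3=-6, -3+0=-3, -3+1=-2, -3+2=-1, -3+4=1, -3+7=4, -3+8=5
a = 0: 0+0=0, 0+1=1, 0+2=2, 0+4=4, 0+7=7, 0+8=8
a = 1: 1+1=2, 1+2=3, 1+4=5, 1+7=8, 1+8=9
a = 2: 2+2=4, 2+4=6, 2+7=9, 2+8=10
a = 4: 4+4=8, 4+7=11, 4+8=12
a = 7: 7+7=14, 7+8=15
a = 8: 8+8=16
Distinct sums: {-6, -3, -2, -1, 0, 1, 2, 3, 4, 5, 6, 7, 8, 9, 10, 11, 12, 14, 15, 16}
|A + A| = 20

|A + A| = 20


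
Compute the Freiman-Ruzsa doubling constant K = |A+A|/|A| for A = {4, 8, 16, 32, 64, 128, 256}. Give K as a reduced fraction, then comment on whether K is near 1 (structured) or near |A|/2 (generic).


|A| = 7.
Compute A + A by enumerating all 49 pairs.
A + A = {8, 12, 16, 20, 24, 32, 36, 40, 48, 64, 68, 72, 80, 96, 128, 132, 136, 144, 160, 192, 256, 260, 264, 272, 288, 320, 384, 512}, so |A + A| = 28.
K = |A + A| / |A| = 28/7 = 4/1 ≈ 4.0000.
Reference: AP of size 7 gives K = 13/7 ≈ 1.8571; a fully generic set of size 7 gives K ≈ 4.0000.

|A| = 7, |A + A| = 28, K = 28/7 = 4/1.


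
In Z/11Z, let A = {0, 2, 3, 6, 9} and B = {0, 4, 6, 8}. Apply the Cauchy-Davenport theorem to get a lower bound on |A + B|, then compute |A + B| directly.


Cauchy-Davenport: |A + B| ≥ min(p, |A| + |B| - 1) for A, B nonempty in Z/pZ.
|A| = 5, |B| = 4, p = 11.
CD lower bound = min(11, 5 + 4 - 1) = min(11, 8) = 8.
Compute A + B mod 11 directly:
a = 0: 0+0=0, 0+4=4, 0+6=6, 0+8=8
a = 2: 2+0=2, 2+4=6, 2+6=8, 2+8=10
a = 3: 3+0=3, 3+4=7, 3+6=9, 3+8=0
a = 6: 6+0=6, 6+4=10, 6+6=1, 6+8=3
a = 9: 9+0=9, 9+4=2, 9+6=4, 9+8=6
A + B = {0, 1, 2, 3, 4, 6, 7, 8, 9, 10}, so |A + B| = 10.
Verify: 10 ≥ 8? Yes ✓.

CD lower bound = 8, actual |A + B| = 10.


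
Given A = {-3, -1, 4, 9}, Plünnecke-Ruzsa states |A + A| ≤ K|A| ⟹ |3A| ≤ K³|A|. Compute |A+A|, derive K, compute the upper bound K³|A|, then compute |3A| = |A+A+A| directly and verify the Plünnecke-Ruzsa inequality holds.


|A| = 4.
Step 1: Compute A + A by enumerating all 16 pairs.
A + A = {-6, -4, -2, 1, 3, 6, 8, 13, 18}, so |A + A| = 9.
Step 2: Doubling constant K = |A + A|/|A| = 9/4 = 9/4 ≈ 2.2500.
Step 3: Plünnecke-Ruzsa gives |3A| ≤ K³·|A| = (2.2500)³ · 4 ≈ 45.5625.
Step 4: Compute 3A = A + A + A directly by enumerating all triples (a,b,c) ∈ A³; |3A| = 16.
Step 5: Check 16 ≤ 45.5625? Yes ✓.

K = 9/4, Plünnecke-Ruzsa bound K³|A| ≈ 45.5625, |3A| = 16, inequality holds.


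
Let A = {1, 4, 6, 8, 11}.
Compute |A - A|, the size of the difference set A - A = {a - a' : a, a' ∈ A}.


A - A = {a - a' : a, a' ∈ A}; |A| = 5.
Bounds: 2|A|-1 ≤ |A - A| ≤ |A|² - |A| + 1, i.e. 9 ≤ |A - A| ≤ 21.
Note: 0 ∈ A - A always (from a - a). The set is symmetric: if d ∈ A - A then -d ∈ A - A.
Enumerate nonzero differences d = a - a' with a > a' (then include -d):
Positive differences: {2, 3, 4, 5, 7, 10}
Full difference set: {0} ∪ (positive diffs) ∪ (negative diffs).
|A - A| = 1 + 2·6 = 13 (matches direct enumeration: 13).

|A - A| = 13


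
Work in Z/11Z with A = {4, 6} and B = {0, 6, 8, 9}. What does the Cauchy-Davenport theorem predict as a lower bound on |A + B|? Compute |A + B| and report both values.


Cauchy-Davenport: |A + B| ≥ min(p, |A| + |B| - 1) for A, B nonempty in Z/pZ.
|A| = 2, |B| = 4, p = 11.
CD lower bound = min(11, 2 + 4 - 1) = min(11, 5) = 5.
Compute A + B mod 11 directly:
a = 4: 4+0=4, 4+6=10, 4+8=1, 4+9=2
a = 6: 6+0=6, 6+6=1, 6+8=3, 6+9=4
A + B = {1, 2, 3, 4, 6, 10}, so |A + B| = 6.
Verify: 6 ≥ 5? Yes ✓.

CD lower bound = 5, actual |A + B| = 6.


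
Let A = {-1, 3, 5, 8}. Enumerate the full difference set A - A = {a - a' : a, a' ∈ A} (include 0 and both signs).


A - A = {a - a' : a, a' ∈ A}.
Compute a - a' for each ordered pair (a, a'):
a = -1: -1--1=0, -1-3=-4, -1-5=-6, -1-8=-9
a = 3: 3--1=4, 3-3=0, 3-5=-2, 3-8=-5
a = 5: 5--1=6, 5-3=2, 5-5=0, 5-8=-3
a = 8: 8--1=9, 8-3=5, 8-5=3, 8-8=0
Collecting distinct values (and noting 0 appears from a-a):
A - A = {-9, -6, -5, -4, -3, -2, 0, 2, 3, 4, 5, 6, 9}
|A - A| = 13

A - A = {-9, -6, -5, -4, -3, -2, 0, 2, 3, 4, 5, 6, 9}


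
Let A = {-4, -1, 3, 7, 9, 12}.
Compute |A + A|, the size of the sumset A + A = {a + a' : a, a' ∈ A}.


A + A = {a + a' : a, a' ∈ A}; |A| = 6.
General bounds: 2|A| - 1 ≤ |A + A| ≤ |A|(|A|+1)/2, i.e. 11 ≤ |A + A| ≤ 21.
Lower bound 2|A|-1 is attained iff A is an arithmetic progression.
Enumerate sums a + a' for a ≤ a' (symmetric, so this suffices):
a = -4: -4+-4=-8, -4+-1=-5, -4+3=-1, -4+7=3, -4+9=5, -4+12=8
a = -1: -1+-1=-2, -1+3=2, -1+7=6, -1+9=8, -1+12=11
a = 3: 3+3=6, 3+7=10, 3+9=12, 3+12=15
a = 7: 7+7=14, 7+9=16, 7+12=19
a = 9: 9+9=18, 9+12=21
a = 12: 12+12=24
Distinct sums: {-8, -5, -2, -1, 2, 3, 5, 6, 8, 10, 11, 12, 14, 15, 16, 18, 19, 21, 24}
|A + A| = 19

|A + A| = 19


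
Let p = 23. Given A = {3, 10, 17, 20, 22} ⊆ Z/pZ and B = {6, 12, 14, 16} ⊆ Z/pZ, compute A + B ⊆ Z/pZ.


Work in Z/23Z: reduce every sum a + b modulo 23.
Enumerate all 20 pairs:
a = 3: 3+6=9, 3+12=15, 3+14=17, 3+16=19
a = 10: 10+6=16, 10+12=22, 10+14=1, 10+16=3
a = 17: 17+6=0, 17+12=6, 17+14=8, 17+16=10
a = 20: 20+6=3, 20+12=9, 20+14=11, 20+16=13
a = 22: 22+6=5, 22+12=11, 22+14=13, 22+16=15
Distinct residues collected: {0, 1, 3, 5, 6, 8, 9, 10, 11, 13, 15, 16, 17, 19, 22}
|A + B| = 15 (out of 23 total residues).

A + B = {0, 1, 3, 5, 6, 8, 9, 10, 11, 13, 15, 16, 17, 19, 22}


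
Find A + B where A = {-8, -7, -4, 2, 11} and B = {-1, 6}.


A + B = {a + b : a ∈ A, b ∈ B}.
Enumerate all |A|·|B| = 5·2 = 10 pairs (a, b) and collect distinct sums.
a = -8: -8+-1=-9, -8+6=-2
a = -7: -7+-1=-8, -7+6=-1
a = -4: -4+-1=-5, -4+6=2
a = 2: 2+-1=1, 2+6=8
a = 11: 11+-1=10, 11+6=17
Collecting distinct sums: A + B = {-9, -8, -5, -2, -1, 1, 2, 8, 10, 17}
|A + B| = 10

A + B = {-9, -8, -5, -2, -1, 1, 2, 8, 10, 17}


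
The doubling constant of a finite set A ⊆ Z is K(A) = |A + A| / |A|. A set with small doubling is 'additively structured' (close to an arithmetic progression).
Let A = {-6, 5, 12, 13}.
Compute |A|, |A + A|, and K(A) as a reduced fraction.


|A| = 4.
Compute A + A by enumerating all 16 pairs.
A + A = {-12, -1, 6, 7, 10, 17, 18, 24, 25, 26}, so |A + A| = 10.
K = |A + A| / |A| = 10/4 = 5/2 ≈ 2.5000.
Reference: AP of size 4 gives K = 7/4 ≈ 1.7500; a fully generic set of size 4 gives K ≈ 2.5000.

|A| = 4, |A + A| = 10, K = 10/4 = 5/2.


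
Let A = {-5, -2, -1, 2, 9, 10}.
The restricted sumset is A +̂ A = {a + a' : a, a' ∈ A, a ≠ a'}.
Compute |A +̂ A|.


Restricted sumset: A +̂ A = {a + a' : a ∈ A, a' ∈ A, a ≠ a'}.
Equivalently, take A + A and drop any sum 2a that is achievable ONLY as a + a for a ∈ A (i.e. sums representable only with equal summands).
Enumerate pairs (a, a') with a < a' (symmetric, so each unordered pair gives one sum; this covers all a ≠ a'):
  -5 + -2 = -7
  -5 + -1 = -6
  -5 + 2 = -3
  -5 + 9 = 4
  -5 + 10 = 5
  -2 + -1 = -3
  -2 + 2 = 0
  -2 + 9 = 7
  -2 + 10 = 8
  -1 + 2 = 1
  -1 + 9 = 8
  -1 + 10 = 9
  2 + 9 = 11
  2 + 10 = 12
  9 + 10 = 19
Collected distinct sums: {-7, -6, -3, 0, 1, 4, 5, 7, 8, 9, 11, 12, 19}
|A +̂ A| = 13
(Reference bound: |A +̂ A| ≥ 2|A| - 3 for |A| ≥ 2, with |A| = 6 giving ≥ 9.)

|A +̂ A| = 13


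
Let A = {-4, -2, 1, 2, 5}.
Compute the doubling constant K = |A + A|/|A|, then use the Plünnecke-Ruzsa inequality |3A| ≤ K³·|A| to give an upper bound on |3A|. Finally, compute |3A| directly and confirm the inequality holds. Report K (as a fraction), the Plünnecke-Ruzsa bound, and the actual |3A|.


|A| = 5.
Step 1: Compute A + A by enumerating all 25 pairs.
A + A = {-8, -6, -4, -3, -2, -1, 0, 1, 2, 3, 4, 6, 7, 10}, so |A + A| = 14.
Step 2: Doubling constant K = |A + A|/|A| = 14/5 = 14/5 ≈ 2.8000.
Step 3: Plünnecke-Ruzsa gives |3A| ≤ K³·|A| = (2.8000)³ · 5 ≈ 109.7600.
Step 4: Compute 3A = A + A + A directly by enumerating all triples (a,b,c) ∈ A³; |3A| = 23.
Step 5: Check 23 ≤ 109.7600? Yes ✓.

K = 14/5, Plünnecke-Ruzsa bound K³|A| ≈ 109.7600, |3A| = 23, inequality holds.


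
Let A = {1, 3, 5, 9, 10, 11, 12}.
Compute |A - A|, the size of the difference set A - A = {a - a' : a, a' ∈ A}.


A - A = {a - a' : a, a' ∈ A}; |A| = 7.
Bounds: 2|A|-1 ≤ |A - A| ≤ |A|² - |A| + 1, i.e. 13 ≤ |A - A| ≤ 43.
Note: 0 ∈ A - A always (from a - a). The set is symmetric: if d ∈ A - A then -d ∈ A - A.
Enumerate nonzero differences d = a - a' with a > a' (then include -d):
Positive differences: {1, 2, 3, 4, 5, 6, 7, 8, 9, 10, 11}
Full difference set: {0} ∪ (positive diffs) ∪ (negative diffs).
|A - A| = 1 + 2·11 = 23 (matches direct enumeration: 23).

|A - A| = 23


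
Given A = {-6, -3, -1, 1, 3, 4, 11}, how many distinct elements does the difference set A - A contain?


A - A = {a - a' : a, a' ∈ A}; |A| = 7.
Bounds: 2|A|-1 ≤ |A - A| ≤ |A|² - |A| + 1, i.e. 13 ≤ |A - A| ≤ 43.
Note: 0 ∈ A - A always (from a - a). The set is symmetric: if d ∈ A - A then -d ∈ A - A.
Enumerate nonzero differences d = a - a' with a > a' (then include -d):
Positive differences: {1, 2, 3, 4, 5, 6, 7, 8, 9, 10, 12, 14, 17}
Full difference set: {0} ∪ (positive diffs) ∪ (negative diffs).
|A - A| = 1 + 2·13 = 27 (matches direct enumeration: 27).

|A - A| = 27


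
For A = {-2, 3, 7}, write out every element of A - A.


A - A = {a - a' : a, a' ∈ A}.
Compute a - a' for each ordered pair (a, a'):
a = -2: -2--2=0, -2-3=-5, -2-7=-9
a = 3: 3--2=5, 3-3=0, 3-7=-4
a = 7: 7--2=9, 7-3=4, 7-7=0
Collecting distinct values (and noting 0 appears from a-a):
A - A = {-9, -5, -4, 0, 4, 5, 9}
|A - A| = 7

A - A = {-9, -5, -4, 0, 4, 5, 9}


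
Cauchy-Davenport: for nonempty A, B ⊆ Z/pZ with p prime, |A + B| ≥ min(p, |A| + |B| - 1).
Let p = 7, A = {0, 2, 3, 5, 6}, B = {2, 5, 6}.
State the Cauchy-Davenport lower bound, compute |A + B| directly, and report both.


Cauchy-Davenport: |A + B| ≥ min(p, |A| + |B| - 1) for A, B nonempty in Z/pZ.
|A| = 5, |B| = 3, p = 7.
CD lower bound = min(7, 5 + 3 - 1) = min(7, 7) = 7.
Compute A + B mod 7 directly:
a = 0: 0+2=2, 0+5=5, 0+6=6
a = 2: 2+2=4, 2+5=0, 2+6=1
a = 3: 3+2=5, 3+5=1, 3+6=2
a = 5: 5+2=0, 5+5=3, 5+6=4
a = 6: 6+2=1, 6+5=4, 6+6=5
A + B = {0, 1, 2, 3, 4, 5, 6}, so |A + B| = 7.
Verify: 7 ≥ 7? Yes ✓.

CD lower bound = 7, actual |A + B| = 7.


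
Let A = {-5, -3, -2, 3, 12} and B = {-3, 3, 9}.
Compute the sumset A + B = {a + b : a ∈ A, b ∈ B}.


A + B = {a + b : a ∈ A, b ∈ B}.
Enumerate all |A|·|B| = 5·3 = 15 pairs (a, b) and collect distinct sums.
a = -5: -5+-3=-8, -5+3=-2, -5+9=4
a = -3: -3+-3=-6, -3+3=0, -3+9=6
a = -2: -2+-3=-5, -2+3=1, -2+9=7
a = 3: 3+-3=0, 3+3=6, 3+9=12
a = 12: 12+-3=9, 12+3=15, 12+9=21
Collecting distinct sums: A + B = {-8, -6, -5, -2, 0, 1, 4, 6, 7, 9, 12, 15, 21}
|A + B| = 13

A + B = {-8, -6, -5, -2, 0, 1, 4, 6, 7, 9, 12, 15, 21}


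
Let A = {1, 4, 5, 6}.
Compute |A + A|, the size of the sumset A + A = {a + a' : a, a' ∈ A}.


A + A = {a + a' : a, a' ∈ A}; |A| = 4.
General bounds: 2|A| - 1 ≤ |A + A| ≤ |A|(|A|+1)/2, i.e. 7 ≤ |A + A| ≤ 10.
Lower bound 2|A|-1 is attained iff A is an arithmetic progression.
Enumerate sums a + a' for a ≤ a' (symmetric, so this suffices):
a = 1: 1+1=2, 1+4=5, 1+5=6, 1+6=7
a = 4: 4+4=8, 4+5=9, 4+6=10
a = 5: 5+5=10, 5+6=11
a = 6: 6+6=12
Distinct sums: {2, 5, 6, 7, 8, 9, 10, 11, 12}
|A + A| = 9

|A + A| = 9


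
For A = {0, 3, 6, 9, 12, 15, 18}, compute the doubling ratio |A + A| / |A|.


|A| = 7.
Compute A + A by enumerating all 49 pairs.
A + A = {0, 3, 6, 9, 12, 15, 18, 21, 24, 27, 30, 33, 36}, so |A + A| = 13.
K = |A + A| / |A| = 13/7 (already in lowest terms) ≈ 1.8571.
Reference: AP of size 7 gives K = 13/7 ≈ 1.8571; a fully generic set of size 7 gives K ≈ 4.0000.

|A| = 7, |A + A| = 13, K = 13/7.


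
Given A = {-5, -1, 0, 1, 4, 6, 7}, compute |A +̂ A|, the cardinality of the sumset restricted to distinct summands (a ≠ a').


Restricted sumset: A +̂ A = {a + a' : a ∈ A, a' ∈ A, a ≠ a'}.
Equivalently, take A + A and drop any sum 2a that is achievable ONLY as a + a for a ∈ A (i.e. sums representable only with equal summands).
Enumerate pairs (a, a') with a < a' (symmetric, so each unordered pair gives one sum; this covers all a ≠ a'):
  -5 + -1 = -6
  -5 + 0 = -5
  -5 + 1 = -4
  -5 + 4 = -1
  -5 + 6 = 1
  -5 + 7 = 2
  -1 + 0 = -1
  -1 + 1 = 0
  -1 + 4 = 3
  -1 + 6 = 5
  -1 + 7 = 6
  0 + 1 = 1
  0 + 4 = 4
  0 + 6 = 6
  0 + 7 = 7
  1 + 4 = 5
  1 + 6 = 7
  1 + 7 = 8
  4 + 6 = 10
  4 + 7 = 11
  6 + 7 = 13
Collected distinct sums: {-6, -5, -4, -1, 0, 1, 2, 3, 4, 5, 6, 7, 8, 10, 11, 13}
|A +̂ A| = 16
(Reference bound: |A +̂ A| ≥ 2|A| - 3 for |A| ≥ 2, with |A| = 7 giving ≥ 11.)

|A +̂ A| = 16


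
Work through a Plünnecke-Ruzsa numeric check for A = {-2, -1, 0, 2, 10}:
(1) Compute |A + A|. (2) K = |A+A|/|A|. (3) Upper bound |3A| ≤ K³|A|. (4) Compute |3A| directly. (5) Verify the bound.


|A| = 5.
Step 1: Compute A + A by enumerating all 25 pairs.
A + A = {-4, -3, -2, -1, 0, 1, 2, 4, 8, 9, 10, 12, 20}, so |A + A| = 13.
Step 2: Doubling constant K = |A + A|/|A| = 13/5 = 13/5 ≈ 2.6000.
Step 3: Plünnecke-Ruzsa gives |3A| ≤ K³·|A| = (2.6000)³ · 5 ≈ 87.8800.
Step 4: Compute 3A = A + A + A directly by enumerating all triples (a,b,c) ∈ A³; |3A| = 24.
Step 5: Check 24 ≤ 87.8800? Yes ✓.

K = 13/5, Plünnecke-Ruzsa bound K³|A| ≈ 87.8800, |3A| = 24, inequality holds.


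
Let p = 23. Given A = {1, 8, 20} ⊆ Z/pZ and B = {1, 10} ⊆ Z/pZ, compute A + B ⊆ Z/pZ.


Work in Z/23Z: reduce every sum a + b modulo 23.
Enumerate all 6 pairs:
a = 1: 1+1=2, 1+10=11
a = 8: 8+1=9, 8+10=18
a = 20: 20+1=21, 20+10=7
Distinct residues collected: {2, 7, 9, 11, 18, 21}
|A + B| = 6 (out of 23 total residues).

A + B = {2, 7, 9, 11, 18, 21}


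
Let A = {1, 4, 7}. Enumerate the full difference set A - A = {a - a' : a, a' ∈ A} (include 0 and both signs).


A - A = {a - a' : a, a' ∈ A}.
Compute a - a' for each ordered pair (a, a'):
a = 1: 1-1=0, 1-4=-3, 1-7=-6
a = 4: 4-1=3, 4-4=0, 4-7=-3
a = 7: 7-1=6, 7-4=3, 7-7=0
Collecting distinct values (and noting 0 appears from a-a):
A - A = {-6, -3, 0, 3, 6}
|A - A| = 5

A - A = {-6, -3, 0, 3, 6}


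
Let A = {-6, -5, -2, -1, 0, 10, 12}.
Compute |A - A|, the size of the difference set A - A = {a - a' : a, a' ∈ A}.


A - A = {a - a' : a, a' ∈ A}; |A| = 7.
Bounds: 2|A|-1 ≤ |A - A| ≤ |A|² - |A| + 1, i.e. 13 ≤ |A - A| ≤ 43.
Note: 0 ∈ A - A always (from a - a). The set is symmetric: if d ∈ A - A then -d ∈ A - A.
Enumerate nonzero differences d = a - a' with a > a' (then include -d):
Positive differences: {1, 2, 3, 4, 5, 6, 10, 11, 12, 13, 14, 15, 16, 17, 18}
Full difference set: {0} ∪ (positive diffs) ∪ (negative diffs).
|A - A| = 1 + 2·15 = 31 (matches direct enumeration: 31).

|A - A| = 31


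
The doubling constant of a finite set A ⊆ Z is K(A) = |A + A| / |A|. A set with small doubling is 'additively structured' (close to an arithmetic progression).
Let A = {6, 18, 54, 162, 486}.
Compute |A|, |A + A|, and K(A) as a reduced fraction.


|A| = 5.
Compute A + A by enumerating all 25 pairs.
A + A = {12, 24, 36, 60, 72, 108, 168, 180, 216, 324, 492, 504, 540, 648, 972}, so |A + A| = 15.
K = |A + A| / |A| = 15/5 = 3/1 ≈ 3.0000.
Reference: AP of size 5 gives K = 9/5 ≈ 1.8000; a fully generic set of size 5 gives K ≈ 3.0000.

|A| = 5, |A + A| = 15, K = 15/5 = 3/1.


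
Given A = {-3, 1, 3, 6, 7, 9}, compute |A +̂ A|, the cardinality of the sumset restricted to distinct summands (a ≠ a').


Restricted sumset: A +̂ A = {a + a' : a ∈ A, a' ∈ A, a ≠ a'}.
Equivalently, take A + A and drop any sum 2a that is achievable ONLY as a + a for a ∈ A (i.e. sums representable only with equal summands).
Enumerate pairs (a, a') with a < a' (symmetric, so each unordered pair gives one sum; this covers all a ≠ a'):
  -3 + 1 = -2
  -3 + 3 = 0
  -3 + 6 = 3
  -3 + 7 = 4
  -3 + 9 = 6
  1 + 3 = 4
  1 + 6 = 7
  1 + 7 = 8
  1 + 9 = 10
  3 + 6 = 9
  3 + 7 = 10
  3 + 9 = 12
  6 + 7 = 13
  6 + 9 = 15
  7 + 9 = 16
Collected distinct sums: {-2, 0, 3, 4, 6, 7, 8, 9, 10, 12, 13, 15, 16}
|A +̂ A| = 13
(Reference bound: |A +̂ A| ≥ 2|A| - 3 for |A| ≥ 2, with |A| = 6 giving ≥ 9.)

|A +̂ A| = 13


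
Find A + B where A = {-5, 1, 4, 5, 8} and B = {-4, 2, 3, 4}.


A + B = {a + b : a ∈ A, b ∈ B}.
Enumerate all |A|·|B| = 5·4 = 20 pairs (a, b) and collect distinct sums.
a = -5: -5+-4=-9, -5+2=-3, -5+3=-2, -5+4=-1
a = 1: 1+-4=-3, 1+2=3, 1+3=4, 1+4=5
a = 4: 4+-4=0, 4+2=6, 4+3=7, 4+4=8
a = 5: 5+-4=1, 5+2=7, 5+3=8, 5+4=9
a = 8: 8+-4=4, 8+2=10, 8+3=11, 8+4=12
Collecting distinct sums: A + B = {-9, -3, -2, -1, 0, 1, 3, 4, 5, 6, 7, 8, 9, 10, 11, 12}
|A + B| = 16

A + B = {-9, -3, -2, -1, 0, 1, 3, 4, 5, 6, 7, 8, 9, 10, 11, 12}


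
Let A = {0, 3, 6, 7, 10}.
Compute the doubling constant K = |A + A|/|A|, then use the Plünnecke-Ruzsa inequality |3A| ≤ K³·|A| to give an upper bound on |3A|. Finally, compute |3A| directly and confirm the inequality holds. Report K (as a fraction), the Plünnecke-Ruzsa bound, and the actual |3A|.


|A| = 5.
Step 1: Compute A + A by enumerating all 25 pairs.
A + A = {0, 3, 6, 7, 9, 10, 12, 13, 14, 16, 17, 20}, so |A + A| = 12.
Step 2: Doubling constant K = |A + A|/|A| = 12/5 = 12/5 ≈ 2.4000.
Step 3: Plünnecke-Ruzsa gives |3A| ≤ K³·|A| = (2.4000)³ · 5 ≈ 69.1200.
Step 4: Compute 3A = A + A + A directly by enumerating all triples (a,b,c) ∈ A³; |3A| = 22.
Step 5: Check 22 ≤ 69.1200? Yes ✓.

K = 12/5, Plünnecke-Ruzsa bound K³|A| ≈ 69.1200, |3A| = 22, inequality holds.


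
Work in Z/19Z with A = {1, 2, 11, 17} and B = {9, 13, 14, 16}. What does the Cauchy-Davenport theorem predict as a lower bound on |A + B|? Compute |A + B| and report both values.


Cauchy-Davenport: |A + B| ≥ min(p, |A| + |B| - 1) for A, B nonempty in Z/pZ.
|A| = 4, |B| = 4, p = 19.
CD lower bound = min(19, 4 + 4 - 1) = min(19, 7) = 7.
Compute A + B mod 19 directly:
a = 1: 1+9=10, 1+13=14, 1+14=15, 1+16=17
a = 2: 2+9=11, 2+13=15, 2+14=16, 2+16=18
a = 11: 11+9=1, 11+13=5, 11+14=6, 11+16=8
a = 17: 17+9=7, 17+13=11, 17+14=12, 17+16=14
A + B = {1, 5, 6, 7, 8, 10, 11, 12, 14, 15, 16, 17, 18}, so |A + B| = 13.
Verify: 13 ≥ 7? Yes ✓.

CD lower bound = 7, actual |A + B| = 13.


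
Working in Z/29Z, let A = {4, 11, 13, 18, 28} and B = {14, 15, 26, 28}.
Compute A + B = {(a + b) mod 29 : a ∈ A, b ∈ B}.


Work in Z/29Z: reduce every sum a + b modulo 29.
Enumerate all 20 pairs:
a = 4: 4+14=18, 4+15=19, 4+26=1, 4+28=3
a = 11: 11+14=25, 11+15=26, 11+26=8, 11+28=10
a = 13: 13+14=27, 13+15=28, 13+26=10, 13+28=12
a = 18: 18+14=3, 18+15=4, 18+26=15, 18+28=17
a = 28: 28+14=13, 28+15=14, 28+26=25, 28+28=27
Distinct residues collected: {1, 3, 4, 8, 10, 12, 13, 14, 15, 17, 18, 19, 25, 26, 27, 28}
|A + B| = 16 (out of 29 total residues).

A + B = {1, 3, 4, 8, 10, 12, 13, 14, 15, 17, 18, 19, 25, 26, 27, 28}


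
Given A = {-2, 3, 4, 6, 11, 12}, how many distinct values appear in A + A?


A + A = {a + a' : a, a' ∈ A}; |A| = 6.
General bounds: 2|A| - 1 ≤ |A + A| ≤ |A|(|A|+1)/2, i.e. 11 ≤ |A + A| ≤ 21.
Lower bound 2|A|-1 is attained iff A is an arithmetic progression.
Enumerate sums a + a' for a ≤ a' (symmetric, so this suffices):
a = -2: -2+-2=-4, -2+3=1, -2+4=2, -2+6=4, -2+11=9, -2+12=10
a = 3: 3+3=6, 3+4=7, 3+6=9, 3+11=14, 3+12=15
a = 4: 4+4=8, 4+6=10, 4+11=15, 4+12=16
a = 6: 6+6=12, 6+11=17, 6+12=18
a = 11: 11+11=22, 11+12=23
a = 12: 12+12=24
Distinct sums: {-4, 1, 2, 4, 6, 7, 8, 9, 10, 12, 14, 15, 16, 17, 18, 22, 23, 24}
|A + A| = 18

|A + A| = 18


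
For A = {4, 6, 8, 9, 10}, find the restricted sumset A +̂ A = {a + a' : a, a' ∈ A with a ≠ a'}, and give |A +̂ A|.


Restricted sumset: A +̂ A = {a + a' : a ∈ A, a' ∈ A, a ≠ a'}.
Equivalently, take A + A and drop any sum 2a that is achievable ONLY as a + a for a ∈ A (i.e. sums representable only with equal summands).
Enumerate pairs (a, a') with a < a' (symmetric, so each unordered pair gives one sum; this covers all a ≠ a'):
  4 + 6 = 10
  4 + 8 = 12
  4 + 9 = 13
  4 + 10 = 14
  6 + 8 = 14
  6 + 9 = 15
  6 + 10 = 16
  8 + 9 = 17
  8 + 10 = 18
  9 + 10 = 19
Collected distinct sums: {10, 12, 13, 14, 15, 16, 17, 18, 19}
|A +̂ A| = 9
(Reference bound: |A +̂ A| ≥ 2|A| - 3 for |A| ≥ 2, with |A| = 5 giving ≥ 7.)

|A +̂ A| = 9


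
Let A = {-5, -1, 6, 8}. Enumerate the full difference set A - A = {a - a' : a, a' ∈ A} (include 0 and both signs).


A - A = {a - a' : a, a' ∈ A}.
Compute a - a' for each ordered pair (a, a'):
a = -5: -5--5=0, -5--1=-4, -5-6=-11, -5-8=-13
a = -1: -1--5=4, -1--1=0, -1-6=-7, -1-8=-9
a = 6: 6--5=11, 6--1=7, 6-6=0, 6-8=-2
a = 8: 8--5=13, 8--1=9, 8-6=2, 8-8=0
Collecting distinct values (and noting 0 appears from a-a):
A - A = {-13, -11, -9, -7, -4, -2, 0, 2, 4, 7, 9, 11, 13}
|A - A| = 13

A - A = {-13, -11, -9, -7, -4, -2, 0, 2, 4, 7, 9, 11, 13}


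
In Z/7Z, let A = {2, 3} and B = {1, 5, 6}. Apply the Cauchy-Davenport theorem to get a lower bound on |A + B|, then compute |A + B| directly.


Cauchy-Davenport: |A + B| ≥ min(p, |A| + |B| - 1) for A, B nonempty in Z/pZ.
|A| = 2, |B| = 3, p = 7.
CD lower bound = min(7, 2 + 3 - 1) = min(7, 4) = 4.
Compute A + B mod 7 directly:
a = 2: 2+1=3, 2+5=0, 2+6=1
a = 3: 3+1=4, 3+5=1, 3+6=2
A + B = {0, 1, 2, 3, 4}, so |A + B| = 5.
Verify: 5 ≥ 4? Yes ✓.

CD lower bound = 4, actual |A + B| = 5.


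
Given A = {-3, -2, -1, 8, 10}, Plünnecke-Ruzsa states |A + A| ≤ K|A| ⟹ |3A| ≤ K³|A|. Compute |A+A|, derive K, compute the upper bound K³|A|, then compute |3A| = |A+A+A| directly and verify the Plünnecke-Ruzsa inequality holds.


|A| = 5.
Step 1: Compute A + A by enumerating all 25 pairs.
A + A = {-6, -5, -4, -3, -2, 5, 6, 7, 8, 9, 16, 18, 20}, so |A + A| = 13.
Step 2: Doubling constant K = |A + A|/|A| = 13/5 = 13/5 ≈ 2.6000.
Step 3: Plünnecke-Ruzsa gives |3A| ≤ K³·|A| = (2.6000)³ · 5 ≈ 87.8800.
Step 4: Compute 3A = A + A + A directly by enumerating all triples (a,b,c) ∈ A³; |3A| = 25.
Step 5: Check 25 ≤ 87.8800? Yes ✓.

K = 13/5, Plünnecke-Ruzsa bound K³|A| ≈ 87.8800, |3A| = 25, inequality holds.


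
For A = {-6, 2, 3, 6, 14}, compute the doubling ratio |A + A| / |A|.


|A| = 5.
Compute A + A by enumerating all 25 pairs.
A + A = {-12, -4, -3, 0, 4, 5, 6, 8, 9, 12, 16, 17, 20, 28}, so |A + A| = 14.
K = |A + A| / |A| = 14/5 (already in lowest terms) ≈ 2.8000.
Reference: AP of size 5 gives K = 9/5 ≈ 1.8000; a fully generic set of size 5 gives K ≈ 3.0000.

|A| = 5, |A + A| = 14, K = 14/5.


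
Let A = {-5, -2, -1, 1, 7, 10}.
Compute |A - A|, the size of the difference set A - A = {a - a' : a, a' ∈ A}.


A - A = {a - a' : a, a' ∈ A}; |A| = 6.
Bounds: 2|A|-1 ≤ |A - A| ≤ |A|² - |A| + 1, i.e. 11 ≤ |A - A| ≤ 31.
Note: 0 ∈ A - A always (from a - a). The set is symmetric: if d ∈ A - A then -d ∈ A - A.
Enumerate nonzero differences d = a - a' with a > a' (then include -d):
Positive differences: {1, 2, 3, 4, 6, 8, 9, 11, 12, 15}
Full difference set: {0} ∪ (positive diffs) ∪ (negative diffs).
|A - A| = 1 + 2·10 = 21 (matches direct enumeration: 21).

|A - A| = 21


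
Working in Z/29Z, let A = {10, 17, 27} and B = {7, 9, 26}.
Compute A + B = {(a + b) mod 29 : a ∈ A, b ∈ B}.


Work in Z/29Z: reduce every sum a + b modulo 29.
Enumerate all 9 pairs:
a = 10: 10+7=17, 10+9=19, 10+26=7
a = 17: 17+7=24, 17+9=26, 17+26=14
a = 27: 27+7=5, 27+9=7, 27+26=24
Distinct residues collected: {5, 7, 14, 17, 19, 24, 26}
|A + B| = 7 (out of 29 total residues).

A + B = {5, 7, 14, 17, 19, 24, 26}


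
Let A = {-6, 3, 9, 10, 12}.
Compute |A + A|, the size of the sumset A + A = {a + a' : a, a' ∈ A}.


A + A = {a + a' : a, a' ∈ A}; |A| = 5.
General bounds: 2|A| - 1 ≤ |A + A| ≤ |A|(|A|+1)/2, i.e. 9 ≤ |A + A| ≤ 15.
Lower bound 2|A|-1 is attained iff A is an arithmetic progression.
Enumerate sums a + a' for a ≤ a' (symmetric, so this suffices):
a = -6: -6+-6=-12, -6+3=-3, -6+9=3, -6+10=4, -6+12=6
a = 3: 3+3=6, 3+9=12, 3+10=13, 3+12=15
a = 9: 9+9=18, 9+10=19, 9+12=21
a = 10: 10+10=20, 10+12=22
a = 12: 12+12=24
Distinct sums: {-12, -3, 3, 4, 6, 12, 13, 15, 18, 19, 20, 21, 22, 24}
|A + A| = 14

|A + A| = 14


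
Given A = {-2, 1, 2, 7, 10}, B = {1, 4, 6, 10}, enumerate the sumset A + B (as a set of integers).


A + B = {a + b : a ∈ A, b ∈ B}.
Enumerate all |A|·|B| = 5·4 = 20 pairs (a, b) and collect distinct sums.
a = -2: -2+1=-1, -2+4=2, -2+6=4, -2+10=8
a = 1: 1+1=2, 1+4=5, 1+6=7, 1+10=11
a = 2: 2+1=3, 2+4=6, 2+6=8, 2+10=12
a = 7: 7+1=8, 7+4=11, 7+6=13, 7+10=17
a = 10: 10+1=11, 10+4=14, 10+6=16, 10+10=20
Collecting distinct sums: A + B = {-1, 2, 3, 4, 5, 6, 7, 8, 11, 12, 13, 14, 16, 17, 20}
|A + B| = 15

A + B = {-1, 2, 3, 4, 5, 6, 7, 8, 11, 12, 13, 14, 16, 17, 20}


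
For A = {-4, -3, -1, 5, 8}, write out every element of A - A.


A - A = {a - a' : a, a' ∈ A}.
Compute a - a' for each ordered pair (a, a'):
a = -4: -4--4=0, -4--3=-1, -4--1=-3, -4-5=-9, -4-8=-12
a = -3: -3--4=1, -3--3=0, -3--1=-2, -3-5=-8, -3-8=-11
a = -1: -1--4=3, -1--3=2, -1--1=0, -1-5=-6, -1-8=-9
a = 5: 5--4=9, 5--3=8, 5--1=6, 5-5=0, 5-8=-3
a = 8: 8--4=12, 8--3=11, 8--1=9, 8-5=3, 8-8=0
Collecting distinct values (and noting 0 appears from a-a):
A - A = {-12, -11, -9, -8, -6, -3, -2, -1, 0, 1, 2, 3, 6, 8, 9, 11, 12}
|A - A| = 17

A - A = {-12, -11, -9, -8, -6, -3, -2, -1, 0, 1, 2, 3, 6, 8, 9, 11, 12}


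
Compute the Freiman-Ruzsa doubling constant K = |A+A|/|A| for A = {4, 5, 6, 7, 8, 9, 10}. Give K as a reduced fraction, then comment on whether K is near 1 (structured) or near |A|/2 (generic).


|A| = 7.
Compute A + A by enumerating all 49 pairs.
A + A = {8, 9, 10, 11, 12, 13, 14, 15, 16, 17, 18, 19, 20}, so |A + A| = 13.
K = |A + A| / |A| = 13/7 (already in lowest terms) ≈ 1.8571.
Reference: AP of size 7 gives K = 13/7 ≈ 1.8571; a fully generic set of size 7 gives K ≈ 4.0000.

|A| = 7, |A + A| = 13, K = 13/7.


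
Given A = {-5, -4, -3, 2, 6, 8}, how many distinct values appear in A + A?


A + A = {a + a' : a, a' ∈ A}; |A| = 6.
General bounds: 2|A| - 1 ≤ |A + A| ≤ |A|(|A|+1)/2, i.e. 11 ≤ |A + A| ≤ 21.
Lower bound 2|A|-1 is attained iff A is an arithmetic progression.
Enumerate sums a + a' for a ≤ a' (symmetric, so this suffices):
a = -5: -5+-5=-10, -5+-4=-9, -5+-3=-8, -5+2=-3, -5+6=1, -5+8=3
a = -4: -4+-4=-8, -4+-3=-7, -4+2=-2, -4+6=2, -4+8=4
a = -3: -3+-3=-6, -3+2=-1, -3+6=3, -3+8=5
a = 2: 2+2=4, 2+6=8, 2+8=10
a = 6: 6+6=12, 6+8=14
a = 8: 8+8=16
Distinct sums: {-10, -9, -8, -7, -6, -3, -2, -1, 1, 2, 3, 4, 5, 8, 10, 12, 14, 16}
|A + A| = 18

|A + A| = 18


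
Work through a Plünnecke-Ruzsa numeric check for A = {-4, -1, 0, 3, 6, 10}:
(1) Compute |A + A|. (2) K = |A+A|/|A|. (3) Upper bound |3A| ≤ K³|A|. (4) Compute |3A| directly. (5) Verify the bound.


|A| = 6.
Step 1: Compute A + A by enumerating all 36 pairs.
A + A = {-8, -5, -4, -2, -1, 0, 2, 3, 5, 6, 9, 10, 12, 13, 16, 20}, so |A + A| = 16.
Step 2: Doubling constant K = |A + A|/|A| = 16/6 = 16/6 ≈ 2.6667.
Step 3: Plünnecke-Ruzsa gives |3A| ≤ K³·|A| = (2.6667)³ · 6 ≈ 113.7778.
Step 4: Compute 3A = A + A + A directly by enumerating all triples (a,b,c) ∈ A³; |3A| = 31.
Step 5: Check 31 ≤ 113.7778? Yes ✓.

K = 16/6, Plünnecke-Ruzsa bound K³|A| ≈ 113.7778, |3A| = 31, inequality holds.


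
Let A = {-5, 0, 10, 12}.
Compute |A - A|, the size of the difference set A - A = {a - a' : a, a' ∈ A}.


A - A = {a - a' : a, a' ∈ A}; |A| = 4.
Bounds: 2|A|-1 ≤ |A - A| ≤ |A|² - |A| + 1, i.e. 7 ≤ |A - A| ≤ 13.
Note: 0 ∈ A - A always (from a - a). The set is symmetric: if d ∈ A - A then -d ∈ A - A.
Enumerate nonzero differences d = a - a' with a > a' (then include -d):
Positive differences: {2, 5, 10, 12, 15, 17}
Full difference set: {0} ∪ (positive diffs) ∪ (negative diffs).
|A - A| = 1 + 2·6 = 13 (matches direct enumeration: 13).

|A - A| = 13


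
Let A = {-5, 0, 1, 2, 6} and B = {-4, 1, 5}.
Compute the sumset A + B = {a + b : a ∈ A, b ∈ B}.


A + B = {a + b : a ∈ A, b ∈ B}.
Enumerate all |A|·|B| = 5·3 = 15 pairs (a, b) and collect distinct sums.
a = -5: -5+-4=-9, -5+1=-4, -5+5=0
a = 0: 0+-4=-4, 0+1=1, 0+5=5
a = 1: 1+-4=-3, 1+1=2, 1+5=6
a = 2: 2+-4=-2, 2+1=3, 2+5=7
a = 6: 6+-4=2, 6+1=7, 6+5=11
Collecting distinct sums: A + B = {-9, -4, -3, -2, 0, 1, 2, 3, 5, 6, 7, 11}
|A + B| = 12

A + B = {-9, -4, -3, -2, 0, 1, 2, 3, 5, 6, 7, 11}


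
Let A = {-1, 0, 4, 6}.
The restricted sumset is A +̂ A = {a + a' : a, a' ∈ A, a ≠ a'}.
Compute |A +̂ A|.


Restricted sumset: A +̂ A = {a + a' : a ∈ A, a' ∈ A, a ≠ a'}.
Equivalently, take A + A and drop any sum 2a that is achievable ONLY as a + a for a ∈ A (i.e. sums representable only with equal summands).
Enumerate pairs (a, a') with a < a' (symmetric, so each unordered pair gives one sum; this covers all a ≠ a'):
  -1 + 0 = -1
  -1 + 4 = 3
  -1 + 6 = 5
  0 + 4 = 4
  0 + 6 = 6
  4 + 6 = 10
Collected distinct sums: {-1, 3, 4, 5, 6, 10}
|A +̂ A| = 6
(Reference bound: |A +̂ A| ≥ 2|A| - 3 for |A| ≥ 2, with |A| = 4 giving ≥ 5.)

|A +̂ A| = 6


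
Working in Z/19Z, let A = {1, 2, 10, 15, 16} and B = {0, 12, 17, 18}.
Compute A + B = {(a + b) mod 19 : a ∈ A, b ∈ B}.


Work in Z/19Z: reduce every sum a + b modulo 19.
Enumerate all 20 pairs:
a = 1: 1+0=1, 1+12=13, 1+17=18, 1+18=0
a = 2: 2+0=2, 2+12=14, 2+17=0, 2+18=1
a = 10: 10+0=10, 10+12=3, 10+17=8, 10+18=9
a = 15: 15+0=15, 15+12=8, 15+17=13, 15+18=14
a = 16: 16+0=16, 16+12=9, 16+17=14, 16+18=15
Distinct residues collected: {0, 1, 2, 3, 8, 9, 10, 13, 14, 15, 16, 18}
|A + B| = 12 (out of 19 total residues).

A + B = {0, 1, 2, 3, 8, 9, 10, 13, 14, 15, 16, 18}


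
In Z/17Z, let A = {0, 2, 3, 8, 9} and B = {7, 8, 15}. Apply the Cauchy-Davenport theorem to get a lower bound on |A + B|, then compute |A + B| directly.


Cauchy-Davenport: |A + B| ≥ min(p, |A| + |B| - 1) for A, B nonempty in Z/pZ.
|A| = 5, |B| = 3, p = 17.
CD lower bound = min(17, 5 + 3 - 1) = min(17, 7) = 7.
Compute A + B mod 17 directly:
a = 0: 0+7=7, 0+8=8, 0+15=15
a = 2: 2+7=9, 2+8=10, 2+15=0
a = 3: 3+7=10, 3+8=11, 3+15=1
a = 8: 8+7=15, 8+8=16, 8+15=6
a = 9: 9+7=16, 9+8=0, 9+15=7
A + B = {0, 1, 6, 7, 8, 9, 10, 11, 15, 16}, so |A + B| = 10.
Verify: 10 ≥ 7? Yes ✓.

CD lower bound = 7, actual |A + B| = 10.


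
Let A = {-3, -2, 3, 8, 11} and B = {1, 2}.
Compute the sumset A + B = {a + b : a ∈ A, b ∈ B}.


A + B = {a + b : a ∈ A, b ∈ B}.
Enumerate all |A|·|B| = 5·2 = 10 pairs (a, b) and collect distinct sums.
a = -3: -3+1=-2, -3+2=-1
a = -2: -2+1=-1, -2+2=0
a = 3: 3+1=4, 3+2=5
a = 8: 8+1=9, 8+2=10
a = 11: 11+1=12, 11+2=13
Collecting distinct sums: A + B = {-2, -1, 0, 4, 5, 9, 10, 12, 13}
|A + B| = 9

A + B = {-2, -1, 0, 4, 5, 9, 10, 12, 13}
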